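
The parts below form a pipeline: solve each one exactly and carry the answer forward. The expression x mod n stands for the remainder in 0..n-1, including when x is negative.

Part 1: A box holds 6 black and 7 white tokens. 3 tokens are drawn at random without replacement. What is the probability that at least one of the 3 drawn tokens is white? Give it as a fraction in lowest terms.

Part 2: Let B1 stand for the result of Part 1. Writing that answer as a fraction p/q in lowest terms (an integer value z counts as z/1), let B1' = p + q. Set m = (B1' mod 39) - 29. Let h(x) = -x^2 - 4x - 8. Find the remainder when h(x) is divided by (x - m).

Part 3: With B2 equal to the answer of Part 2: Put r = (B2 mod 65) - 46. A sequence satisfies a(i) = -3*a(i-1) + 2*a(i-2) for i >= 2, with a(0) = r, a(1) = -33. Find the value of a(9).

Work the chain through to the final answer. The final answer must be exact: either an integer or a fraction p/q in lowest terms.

Part 1: total draws C(13,3) = 286; complement C(6,3) = 20; favorable 286 - 20 = 266; P = 133/143; answer 133/143
Part 2: B1 = 133/143; threaded value p + q = 276; m = -26; remainder = value at the root: -1*(-26)^2 - 4*(-26)^1 - 8 = (-676) + (104) + (-8) = -580; answer -580
Part 3: B2 = -580; r = -41; a(2) = -3*(-33) + 2*(-41) = 17; iterating: a(2)=17, a(3)=-117, a(4)=385, a(5)=-1389, a(6)=4937, a(7)=-17589, a(8)=62641, a(9)=-223101; answer -223101

-223101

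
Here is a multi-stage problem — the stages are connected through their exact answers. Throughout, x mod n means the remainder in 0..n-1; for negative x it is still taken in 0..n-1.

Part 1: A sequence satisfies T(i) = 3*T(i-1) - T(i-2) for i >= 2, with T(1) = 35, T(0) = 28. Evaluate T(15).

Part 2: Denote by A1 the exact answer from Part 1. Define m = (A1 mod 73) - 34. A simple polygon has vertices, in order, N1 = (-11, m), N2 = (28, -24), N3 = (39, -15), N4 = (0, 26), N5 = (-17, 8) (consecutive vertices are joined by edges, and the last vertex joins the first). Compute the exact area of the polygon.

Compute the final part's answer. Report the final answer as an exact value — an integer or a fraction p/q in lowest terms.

Part 1: T(2) = 3*(35) - 1*(28) = 77; iterating: T(2)=77, T(3)=196, T(4)=511, T(5)=1337, T(6)=3500, T(7)=9163, T(8)=23989, T(9)=62804, T(10)=164423, T(11)=430465, T(12)=1126972, T(13)=2950451, T(14)=7724381, T(15)=20222692; answer 20222692
Part 2: A1 = 20222692; m = -21; cross terms: (-11*-24 - 28*-21)=852, (28*-15 - 39*-24)=516, (39*26 - 0*-15)=1014, (0*8 - -17*26)=442, (-17*-21 - -11*8)=445; twice the area = |3269| = 3269; area = 3269/2; answer 3269/2

3269/2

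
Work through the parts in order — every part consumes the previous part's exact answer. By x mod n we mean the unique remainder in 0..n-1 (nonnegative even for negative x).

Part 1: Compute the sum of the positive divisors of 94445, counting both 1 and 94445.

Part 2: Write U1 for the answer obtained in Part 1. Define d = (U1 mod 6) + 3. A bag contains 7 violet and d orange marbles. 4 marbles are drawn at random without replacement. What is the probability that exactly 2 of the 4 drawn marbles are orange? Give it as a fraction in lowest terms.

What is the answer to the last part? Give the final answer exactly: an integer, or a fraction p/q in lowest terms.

Part 1: 94445 = 5 * 13 * 1453; sigma = (1 + 5) * (1 + 13) * (1 + 1453) = 6 * 14 * 1454 = 122136; answer 122136
Part 2: U1 = 122136; d = 3; total draws C(10,4) = 210; favorable C(3,2)*C(7,2) = 63; P = 3/10; answer 3/10

3/10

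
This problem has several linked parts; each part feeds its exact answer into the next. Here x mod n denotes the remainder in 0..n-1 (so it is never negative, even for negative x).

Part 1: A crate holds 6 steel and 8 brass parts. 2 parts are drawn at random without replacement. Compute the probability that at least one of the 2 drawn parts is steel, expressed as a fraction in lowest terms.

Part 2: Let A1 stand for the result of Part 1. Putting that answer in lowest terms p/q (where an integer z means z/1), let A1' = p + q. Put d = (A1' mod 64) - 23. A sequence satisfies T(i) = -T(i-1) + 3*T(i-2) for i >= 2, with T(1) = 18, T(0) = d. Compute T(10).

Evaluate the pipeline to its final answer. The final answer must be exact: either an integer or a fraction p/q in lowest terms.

-22386

Part 1: total draws C(14,2) = 91; complement C(8,2) = 28; favorable 91 - 28 = 63; P = 9/13; answer 9/13
Part 2: A1 = 9/13; threaded value p + q = 22; d = -1; T(2) = -1*(18) + 3*(-1) = -21; iterating: T(2)=-21, T(3)=75, T(4)=-138, T(5)=363, T(6)=-777, T(7)=1866, T(8)=-4197, T(9)=9795, T(10)=-22386; answer -22386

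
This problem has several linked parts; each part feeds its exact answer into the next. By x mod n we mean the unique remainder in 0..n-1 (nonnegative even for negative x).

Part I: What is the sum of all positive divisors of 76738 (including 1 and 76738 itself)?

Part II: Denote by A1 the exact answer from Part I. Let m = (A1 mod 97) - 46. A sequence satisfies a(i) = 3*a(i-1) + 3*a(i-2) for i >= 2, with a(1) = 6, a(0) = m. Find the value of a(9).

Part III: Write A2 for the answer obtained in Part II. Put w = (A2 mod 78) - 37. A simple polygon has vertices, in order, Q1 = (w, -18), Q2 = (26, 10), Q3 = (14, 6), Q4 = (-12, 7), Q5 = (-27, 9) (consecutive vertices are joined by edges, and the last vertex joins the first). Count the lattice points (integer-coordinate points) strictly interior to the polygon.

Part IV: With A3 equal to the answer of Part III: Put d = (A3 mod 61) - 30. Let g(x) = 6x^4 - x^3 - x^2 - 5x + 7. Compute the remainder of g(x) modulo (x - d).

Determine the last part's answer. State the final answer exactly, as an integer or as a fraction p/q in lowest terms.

Part I: 76738 = 2 * 17 * 37 * 61; sigma = (1 + 2) * (1 + 17) * (1 + 37) * (1 + 61) = 3 * 18 * 38 * 62 = 127224; answer 127224
Part II: A1 = 127224; m = 11; a(2) = 3*(6) + 3*(11) = 51; iterating: a(2)=51, a(3)=171, a(4)=666, a(5)=2511, a(6)=9531, a(7)=36126, a(8)=136971, a(9)=519291; answer 519291
Part III: A2 = 519291; w = 8; cross terms: (8*10 - 26*-18)=548, (26*6 - 14*10)=16, (14*7 - -12*6)=170, (-12*9 - -27*7)=81, (-27*-18 - 8*9)=414; twice the area = |1229| = 1229; area = 1229/2; boundary points = 2 + 4 + 1 + 1 + 1 = 9; strictly interior points = area - boundary/2 + 1 = 611; answer 611
Part IV: A3 = 611; d = -29; remainder = value at the root: 6*(-29)^4 - 1*(-29)^3 - 1*(-29)^2 - 5*(-29)^1 + 7 = (4243686) + (24389) + (-841) + (145) + (7) = 4267386; answer 4267386

4267386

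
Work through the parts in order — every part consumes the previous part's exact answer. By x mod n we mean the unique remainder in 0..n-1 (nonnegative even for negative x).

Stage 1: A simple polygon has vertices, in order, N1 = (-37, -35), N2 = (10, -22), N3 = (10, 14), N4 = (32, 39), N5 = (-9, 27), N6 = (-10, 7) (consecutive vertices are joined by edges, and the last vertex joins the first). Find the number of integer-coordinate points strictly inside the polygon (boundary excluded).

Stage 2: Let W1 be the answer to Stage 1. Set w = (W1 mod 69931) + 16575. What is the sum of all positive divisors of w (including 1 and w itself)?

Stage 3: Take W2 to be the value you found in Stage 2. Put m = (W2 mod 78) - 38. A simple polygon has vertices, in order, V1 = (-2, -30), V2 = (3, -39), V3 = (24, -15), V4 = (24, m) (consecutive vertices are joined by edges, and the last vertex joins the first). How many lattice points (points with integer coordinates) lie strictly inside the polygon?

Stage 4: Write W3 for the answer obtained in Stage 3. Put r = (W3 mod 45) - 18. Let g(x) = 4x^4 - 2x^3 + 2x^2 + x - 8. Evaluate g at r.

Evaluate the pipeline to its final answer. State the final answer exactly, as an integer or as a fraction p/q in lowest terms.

432190

Stage 1: cross terms: (-37*-22 - 10*-35)=1164, (10*14 - 10*-22)=360, (10*39 - 32*14)=-58, (32*27 - -9*39)=1215, (-9*7 - -10*27)=207, (-10*-35 - -37*7)=609; twice the area = |3497| = 3497; area = 3497/2; boundary points = 1 + 36 + 1 + 1 + 1 + 3 = 43; strictly interior points = area - boundary/2 + 1 = 1728; answer 1728
Stage 2: W1 = 1728; w = 18303; 18303 = 3 * 6101; sigma = (1 + 3) * (1 + 6101) = 4 * 6102 = 24408; answer 24408
Stage 3: W2 = 24408; m = 34; cross terms: (-2*-39 - 3*-30)=168, (3*-15 - 24*-39)=891, (24*34 - 24*-15)=1176, (24*-30 - -2*34)=-652; twice the area = |1583| = 1583; area = 1583/2; boundary points = 1 + 3 + 49 + 2 = 55; strictly interior points = area - boundary/2 + 1 = 765; answer 765
Stage 4: W3 = 765; r = -18; 4*(-18)^4 - 2*(-18)^3 + 2*(-18)^2 + 1*(-18)^1 - 8 = (419904) + (11664) + (648) + (-18) + (-8) = 432190; answer 432190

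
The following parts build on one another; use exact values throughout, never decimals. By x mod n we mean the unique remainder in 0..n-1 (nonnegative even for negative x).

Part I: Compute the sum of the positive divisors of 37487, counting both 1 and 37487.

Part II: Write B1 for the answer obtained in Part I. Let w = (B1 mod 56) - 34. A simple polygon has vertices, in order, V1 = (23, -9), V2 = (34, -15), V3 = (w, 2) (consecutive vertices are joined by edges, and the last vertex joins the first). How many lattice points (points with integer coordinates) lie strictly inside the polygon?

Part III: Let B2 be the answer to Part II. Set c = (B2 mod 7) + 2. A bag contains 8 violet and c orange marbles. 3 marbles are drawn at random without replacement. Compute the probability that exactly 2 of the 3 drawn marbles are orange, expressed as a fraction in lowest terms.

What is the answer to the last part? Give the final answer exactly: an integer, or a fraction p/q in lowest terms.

30/91

Part I: 37487 = 19 * 1973; sigma = (1 + 19) * (1 + 1973) = 20 * 1974 = 39480; answer 39480
Part II: B1 = 39480; w = -34; cross terms: (23*-15 - 34*-9)=-39, (34*2 - -34*-15)=-442, (-34*-9 - 23*2)=260; twice the area = |-221| = 221; area = 221/2; boundary points = 1 + 17 + 1 = 19; strictly interior points = area - boundary/2 + 1 = 102; answer 102
Part III: B2 = 102; c = 6; total draws C(14,3) = 364; favorable C(6,2)*C(8,1) = 120; P = 30/91; answer 30/91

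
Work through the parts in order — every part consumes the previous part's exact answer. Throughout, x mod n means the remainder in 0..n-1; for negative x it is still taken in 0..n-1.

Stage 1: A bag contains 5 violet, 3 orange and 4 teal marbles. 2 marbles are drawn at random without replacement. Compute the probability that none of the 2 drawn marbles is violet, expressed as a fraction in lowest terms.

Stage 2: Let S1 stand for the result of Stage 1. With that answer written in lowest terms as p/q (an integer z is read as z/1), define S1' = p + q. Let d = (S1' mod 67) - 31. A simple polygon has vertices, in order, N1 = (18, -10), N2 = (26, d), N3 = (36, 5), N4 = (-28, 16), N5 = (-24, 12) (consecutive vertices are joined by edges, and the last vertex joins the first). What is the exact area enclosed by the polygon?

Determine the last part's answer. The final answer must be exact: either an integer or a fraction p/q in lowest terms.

Stage 1: total draws C(12,2) = 66; favorable C(7,2) = 21; P = 7/22; answer 7/22
Stage 2: S1 = 7/22; threaded value p + q = 29; d = -2; cross terms: (18*-2 - 26*-10)=224, (26*5 - 36*-2)=202, (36*16 - -28*5)=716, (-28*12 - -24*16)=48, (-24*-10 - 18*12)=24; twice the area = |1214| = 1214; area = 607; answer 607

607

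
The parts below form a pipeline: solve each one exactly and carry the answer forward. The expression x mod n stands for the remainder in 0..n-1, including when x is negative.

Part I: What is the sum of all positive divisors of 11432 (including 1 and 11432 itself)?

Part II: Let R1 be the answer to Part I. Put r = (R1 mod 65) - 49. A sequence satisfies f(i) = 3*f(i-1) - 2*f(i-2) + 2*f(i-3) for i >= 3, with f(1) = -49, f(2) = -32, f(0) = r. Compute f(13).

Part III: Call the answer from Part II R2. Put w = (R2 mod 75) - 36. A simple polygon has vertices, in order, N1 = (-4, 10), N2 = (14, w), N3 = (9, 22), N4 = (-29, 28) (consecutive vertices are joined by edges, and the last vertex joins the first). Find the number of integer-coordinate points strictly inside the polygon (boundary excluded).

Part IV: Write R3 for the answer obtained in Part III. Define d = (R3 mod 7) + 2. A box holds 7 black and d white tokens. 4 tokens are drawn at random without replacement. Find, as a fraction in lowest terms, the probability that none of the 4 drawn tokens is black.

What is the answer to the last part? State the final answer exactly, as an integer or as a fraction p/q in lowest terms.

5/143

Part I: 11432 = 2^3 * 1429; sigma = (1 + 2 + 4 + 8) * (1 + 1429) = 15 * 1430 = 21450; answer 21450
Part II: R1 = 21450; r = -49; f(3) = 3*(-32) - 2*(-49) + 2*(-49) = -96; iterating: f(3)=-96, f(4)=-322, f(5)=-838, f(6)=-2062, f(7)=-5154, f(8)=-13014, f(9)=-32858, f(10)=-82854, f(11)=-208874, f(12)=-526630, f(13)=-1327850; answer -1327850
Part III: R2 = -1327850; w = -11; cross terms: (-4*-11 - 14*10)=-96, (14*22 - 9*-11)=407, (9*28 - -29*22)=890, (-29*10 - -4*28)=-178; twice the area = |1023| = 1023; area = 1023/2; boundary points = 3 + 1 + 2 + 1 = 7; strictly interior points = area - boundary/2 + 1 = 509; answer 509
Part IV: R3 = 509; d = 7; total draws C(14,4) = 1001; favorable C(7,4) = 35; P = 5/143; answer 5/143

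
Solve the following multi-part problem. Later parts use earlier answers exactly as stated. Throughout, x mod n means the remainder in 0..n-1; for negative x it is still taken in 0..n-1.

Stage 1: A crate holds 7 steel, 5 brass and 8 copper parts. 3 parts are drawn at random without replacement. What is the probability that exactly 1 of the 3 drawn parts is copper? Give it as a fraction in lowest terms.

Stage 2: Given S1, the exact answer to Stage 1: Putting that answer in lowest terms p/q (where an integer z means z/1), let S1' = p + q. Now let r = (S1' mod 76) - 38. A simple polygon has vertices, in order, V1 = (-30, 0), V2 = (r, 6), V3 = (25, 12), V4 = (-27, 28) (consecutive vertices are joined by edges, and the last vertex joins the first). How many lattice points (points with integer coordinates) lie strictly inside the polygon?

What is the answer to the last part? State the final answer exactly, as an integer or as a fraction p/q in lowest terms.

Stage 1: total draws C(20,3) = 1140; favorable C(8,1)*C(12,2) = 528; P = 44/95; answer 44/95
Stage 2: S1 = 44/95; threaded value p + q = 139; r = 25; cross terms: (-30*6 - 25*0)=-180, (25*12 - 25*6)=150, (25*28 - -27*12)=1024, (-27*0 - -30*28)=840; twice the area = |1834| = 1834; area = 917; boundary points = 1 + 6 + 4 + 1 = 12; strictly interior points = area - boundary/2 + 1 = 912; answer 912

912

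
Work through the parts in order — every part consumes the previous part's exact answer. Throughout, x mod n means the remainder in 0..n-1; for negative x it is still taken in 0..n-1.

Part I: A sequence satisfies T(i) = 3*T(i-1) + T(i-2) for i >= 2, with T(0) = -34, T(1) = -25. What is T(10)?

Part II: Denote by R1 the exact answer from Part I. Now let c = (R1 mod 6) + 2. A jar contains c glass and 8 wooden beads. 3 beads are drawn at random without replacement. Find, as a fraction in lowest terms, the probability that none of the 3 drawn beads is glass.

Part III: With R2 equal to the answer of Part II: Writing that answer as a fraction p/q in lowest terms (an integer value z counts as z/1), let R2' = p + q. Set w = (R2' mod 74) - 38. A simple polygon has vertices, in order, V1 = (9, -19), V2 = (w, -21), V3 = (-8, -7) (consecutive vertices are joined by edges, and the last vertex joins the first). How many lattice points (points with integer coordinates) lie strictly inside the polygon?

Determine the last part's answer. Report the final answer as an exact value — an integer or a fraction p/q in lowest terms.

138

Part I: T(2) = 3*(-25) + 1*(-34) = -109; iterating: T(2)=-109, T(3)=-352, T(4)=-1165, T(5)=-3847, T(6)=-12706, T(7)=-41965, T(8)=-138601, T(9)=-457768, T(10)=-1511905; answer -1511905
Part II: R1 = -1511905; c = 7; total draws C(15,3) = 455; favorable C(8,3) = 56; P = 8/65; answer 8/65
Part III: R2 = 8/65; threaded value p + q = 73; w = 35; cross terms: (9*-21 - 35*-19)=476, (35*-7 - -8*-21)=-413, (-8*-19 - 9*-7)=215; twice the area = |278| = 278; area = 139; boundary points = 2 + 1 + 1 = 4; strictly interior points = area - boundary/2 + 1 = 138; answer 138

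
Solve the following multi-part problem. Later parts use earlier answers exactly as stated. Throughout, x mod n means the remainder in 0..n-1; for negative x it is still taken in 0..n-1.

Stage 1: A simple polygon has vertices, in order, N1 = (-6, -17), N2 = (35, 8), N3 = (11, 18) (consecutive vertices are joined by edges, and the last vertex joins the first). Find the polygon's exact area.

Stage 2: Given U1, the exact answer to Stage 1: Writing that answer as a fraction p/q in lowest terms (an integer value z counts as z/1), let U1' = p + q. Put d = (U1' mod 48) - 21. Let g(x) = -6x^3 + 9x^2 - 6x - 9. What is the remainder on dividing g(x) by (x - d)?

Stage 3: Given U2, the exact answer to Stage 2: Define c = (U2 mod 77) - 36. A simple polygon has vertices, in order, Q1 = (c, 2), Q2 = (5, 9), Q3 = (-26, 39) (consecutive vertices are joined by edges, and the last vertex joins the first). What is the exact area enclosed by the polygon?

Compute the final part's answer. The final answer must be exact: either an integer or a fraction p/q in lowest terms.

113/2

Stage 1: cross terms: (-6*8 - 35*-17)=547, (35*18 - 11*8)=542, (11*-17 - -6*18)=-79; twice the area = |1010| = 1010; area = 505; answer 505
Stage 2: U1 = 505; threaded value p + q = 506; d = 5; remainder = value at the root: -6*(5)^3 + 9*(5)^2 - 6*(5)^1 - 9 = (-750) + (225) + (-30) + (-9) = -564; answer -564
Stage 3: U2 = -564; c = 16; cross terms: (16*9 - 5*2)=134, (5*39 - -26*9)=429, (-26*2 - 16*39)=-676; twice the area = |-113| = 113; area = 113/2; answer 113/2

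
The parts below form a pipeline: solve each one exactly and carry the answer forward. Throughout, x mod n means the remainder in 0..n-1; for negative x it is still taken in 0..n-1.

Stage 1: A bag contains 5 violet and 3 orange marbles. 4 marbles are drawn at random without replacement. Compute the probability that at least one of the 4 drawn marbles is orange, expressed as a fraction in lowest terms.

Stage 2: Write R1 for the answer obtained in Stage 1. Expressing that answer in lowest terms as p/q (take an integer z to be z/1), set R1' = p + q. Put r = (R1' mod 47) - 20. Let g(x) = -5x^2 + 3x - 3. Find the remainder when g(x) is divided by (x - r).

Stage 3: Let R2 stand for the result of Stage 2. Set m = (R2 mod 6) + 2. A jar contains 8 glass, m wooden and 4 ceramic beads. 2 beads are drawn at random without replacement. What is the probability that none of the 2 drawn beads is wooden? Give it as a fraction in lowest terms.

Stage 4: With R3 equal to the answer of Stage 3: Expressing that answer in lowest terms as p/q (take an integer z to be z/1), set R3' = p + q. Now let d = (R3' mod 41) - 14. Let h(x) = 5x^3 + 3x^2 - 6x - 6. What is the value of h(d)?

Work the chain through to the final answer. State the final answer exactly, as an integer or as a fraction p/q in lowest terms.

Stage 1: total draws C(8,4) = 70; complement C(5,4) = 5; favorable 70 - 5 = 65; P = 13/14; answer 13/14
Stage 2: R1 = 13/14; threaded value p + q = 27; r = 7; remainder = value at the root: -5*(7)^2 + 3*(7)^1 - 3 = (-245) + (21) + (-3) = -227; answer -227
Stage 3: R2 = -227; m = 3; total draws C(15,2) = 105; favorable C(12,2) = 66; P = 22/35; answer 22/35
Stage 4: R3 = 22/35; threaded value p + q = 57; d = 2; 5*(2)^3 + 3*(2)^2 - 6*(2)^1 - 6 = (40) + (12) + (-12) + (-6) = 34; answer 34

34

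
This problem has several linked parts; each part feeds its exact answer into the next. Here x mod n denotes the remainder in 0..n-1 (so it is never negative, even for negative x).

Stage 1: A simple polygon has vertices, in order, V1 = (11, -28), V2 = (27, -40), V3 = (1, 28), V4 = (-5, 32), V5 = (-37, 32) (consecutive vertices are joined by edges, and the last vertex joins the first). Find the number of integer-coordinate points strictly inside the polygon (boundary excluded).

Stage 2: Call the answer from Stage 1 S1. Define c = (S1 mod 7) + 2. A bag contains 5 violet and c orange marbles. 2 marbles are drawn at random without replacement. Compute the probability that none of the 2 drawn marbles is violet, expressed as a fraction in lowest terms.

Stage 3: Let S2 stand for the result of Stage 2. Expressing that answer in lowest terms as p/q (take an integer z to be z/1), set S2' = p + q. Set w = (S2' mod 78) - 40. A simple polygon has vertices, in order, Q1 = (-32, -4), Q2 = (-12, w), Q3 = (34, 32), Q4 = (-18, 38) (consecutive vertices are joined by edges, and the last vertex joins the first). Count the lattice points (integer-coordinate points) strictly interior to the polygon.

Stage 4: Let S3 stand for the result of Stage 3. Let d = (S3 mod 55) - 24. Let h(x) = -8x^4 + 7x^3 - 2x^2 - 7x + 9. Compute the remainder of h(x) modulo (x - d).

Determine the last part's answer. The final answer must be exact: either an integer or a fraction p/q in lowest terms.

Stage 1: cross terms: (11*-40 - 27*-28)=316, (27*28 - 1*-40)=796, (1*32 - -5*28)=172, (-5*32 - -37*32)=1024, (-37*-28 - 11*32)=684; twice the area = |2992| = 2992; area = 1496; boundary points = 4 + 2 + 2 + 32 + 12 = 52; strictly interior points = area - boundary/2 + 1 = 1471; answer 1471
Stage 2: S1 = 1471; c = 3; total draws C(8,2) = 28; favorable C(3,2) = 3; P = 3/28; answer 3/28
Stage 3: S2 = 3/28; threaded value p + q = 31; w = -9; cross terms: (-32*-9 - -12*-4)=240, (-12*32 - 34*-9)=-78, (34*38 - -18*32)=1868, (-18*-4 - -32*38)=1288; twice the area = |3318| = 3318; area = 1659; boundary points = 5 + 1 + 2 + 14 = 22; strictly interior points = area - boundary/2 + 1 = 1649; answer 1649
Stage 4: S3 = 1649; d = 30; remainder = value at the root: -8*(30)^4 + 7*(30)^3 - 2*(30)^2 - 7*(30)^1 + 9 = (-6480000) + (189000) + (-1800) + (-210) + (9) = -6293001; answer -6293001

-6293001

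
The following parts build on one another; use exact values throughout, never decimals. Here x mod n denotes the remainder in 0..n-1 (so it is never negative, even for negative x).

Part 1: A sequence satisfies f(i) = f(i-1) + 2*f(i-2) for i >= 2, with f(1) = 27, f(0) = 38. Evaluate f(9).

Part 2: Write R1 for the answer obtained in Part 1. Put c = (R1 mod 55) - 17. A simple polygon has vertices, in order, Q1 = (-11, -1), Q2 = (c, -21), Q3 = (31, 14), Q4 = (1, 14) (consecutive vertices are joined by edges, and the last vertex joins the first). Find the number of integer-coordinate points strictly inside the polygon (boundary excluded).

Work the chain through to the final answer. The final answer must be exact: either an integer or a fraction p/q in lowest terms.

747

Part 1: f(2) = 1*(27) + 2*(38) = 103; iterating: f(2)=103, f(3)=157, f(4)=363, f(5)=677, f(6)=1403, f(7)=2757, f(8)=5563, f(9)=11077; answer 11077
Part 2: R1 = 11077; c = 5; cross terms: (-11*-21 - 5*-1)=236, (5*14 - 31*-21)=721, (31*14 - 1*14)=420, (1*-1 - -11*14)=153; twice the area = |1530| = 1530; area = 765; boundary points = 4 + 1 + 30 + 3 = 38; strictly interior points = area - boundary/2 + 1 = 747; answer 747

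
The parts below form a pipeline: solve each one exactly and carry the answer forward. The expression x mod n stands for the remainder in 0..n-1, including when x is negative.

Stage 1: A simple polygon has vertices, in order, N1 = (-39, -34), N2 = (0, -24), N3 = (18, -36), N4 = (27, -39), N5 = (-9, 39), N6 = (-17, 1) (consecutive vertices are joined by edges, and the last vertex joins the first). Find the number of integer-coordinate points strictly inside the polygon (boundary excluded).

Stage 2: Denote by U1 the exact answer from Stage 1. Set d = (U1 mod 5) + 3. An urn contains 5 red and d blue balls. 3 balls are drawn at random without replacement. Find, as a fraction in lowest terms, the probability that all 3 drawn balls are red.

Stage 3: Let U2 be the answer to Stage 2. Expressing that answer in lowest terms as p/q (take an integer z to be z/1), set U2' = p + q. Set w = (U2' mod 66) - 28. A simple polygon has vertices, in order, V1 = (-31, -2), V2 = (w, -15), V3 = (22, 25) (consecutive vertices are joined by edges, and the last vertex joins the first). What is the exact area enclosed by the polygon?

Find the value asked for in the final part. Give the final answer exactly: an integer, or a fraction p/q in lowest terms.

1121/2

Stage 1: cross terms: (-39*-24 - 0*-34)=936, (0*-36 - 18*-24)=432, (18*-39 - 27*-36)=270, (27*39 - -9*-39)=702, (-9*1 - -17*39)=654, (-17*-34 - -39*1)=617; twice the area = |3611| = 3611; area = 3611/2; boundary points = 1 + 6 + 3 + 6 + 2 + 1 = 19; strictly interior points = area - boundary/2 + 1 = 1797; answer 1797
Stage 2: U1 = 1797; d = 5; total draws C(10,3) = 120; favorable C(5,3) = 10; P = 1/12; answer 1/12
Stage 3: U2 = 1/12; threaded value p + q = 13; w = -15; cross terms: (-31*-15 - -15*-2)=435, (-15*25 - 22*-15)=-45, (22*-2 - -31*25)=731; twice the area = |1121| = 1121; area = 1121/2; answer 1121/2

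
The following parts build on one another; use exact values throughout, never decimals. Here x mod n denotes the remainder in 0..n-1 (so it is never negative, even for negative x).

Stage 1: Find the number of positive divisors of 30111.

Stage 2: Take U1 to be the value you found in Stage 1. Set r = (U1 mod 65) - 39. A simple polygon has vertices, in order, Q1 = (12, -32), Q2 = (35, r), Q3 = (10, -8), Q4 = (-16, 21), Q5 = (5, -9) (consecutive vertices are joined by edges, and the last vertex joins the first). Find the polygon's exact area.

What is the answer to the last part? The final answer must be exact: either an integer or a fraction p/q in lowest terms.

839/2

Stage 1: 30111 = 3 * 10037; number of divisors = (1+1) * (1+1) = 4; answer 4
Stage 2: U1 = 4; r = -35; cross terms: (12*-35 - 35*-32)=700, (35*-8 - 10*-35)=70, (10*21 - -16*-8)=82, (-16*-9 - 5*21)=39, (5*-32 - 12*-9)=-52; twice the area = |839| = 839; area = 839/2; answer 839/2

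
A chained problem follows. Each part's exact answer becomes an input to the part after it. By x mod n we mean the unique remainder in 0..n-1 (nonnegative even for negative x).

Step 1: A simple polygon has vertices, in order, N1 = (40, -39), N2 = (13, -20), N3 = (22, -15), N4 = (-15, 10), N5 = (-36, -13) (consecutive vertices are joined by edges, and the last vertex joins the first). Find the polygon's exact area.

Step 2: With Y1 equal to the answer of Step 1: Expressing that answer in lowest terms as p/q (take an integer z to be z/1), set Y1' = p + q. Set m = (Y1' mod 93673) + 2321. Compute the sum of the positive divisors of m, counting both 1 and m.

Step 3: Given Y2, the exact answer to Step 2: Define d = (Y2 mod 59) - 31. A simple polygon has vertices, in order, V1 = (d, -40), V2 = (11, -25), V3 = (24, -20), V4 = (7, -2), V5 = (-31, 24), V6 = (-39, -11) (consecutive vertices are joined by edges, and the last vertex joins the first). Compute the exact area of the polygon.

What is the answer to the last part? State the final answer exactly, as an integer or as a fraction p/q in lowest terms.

3477/2

Step 1: cross terms: (40*-20 - 13*-39)=-293, (13*-15 - 22*-20)=245, (22*10 - -15*-15)=-5, (-15*-13 - -36*10)=555, (-36*-39 - 40*-13)=1924; twice the area = |2426| = 2426; area = 1213; answer 1213
Step 2: Y1 = 1213; threaded value p + q = 1214; m = 3535; 3535 = 5 * 7 * 101; sigma = (1 + 5) * (1 + 7) * (1 + 101) = 6 * 8 * 102 = 4896; answer 4896
Step 3: Y2 = 4896; d = 27; cross terms: (27*-25 - 11*-40)=-235, (11*-20 - 24*-25)=380, (24*-2 - 7*-20)=92, (7*24 - -31*-2)=106, (-31*-11 - -39*24)=1277, (-39*-40 - 27*-11)=1857; twice the area = |3477| = 3477; area = 3477/2; answer 3477/2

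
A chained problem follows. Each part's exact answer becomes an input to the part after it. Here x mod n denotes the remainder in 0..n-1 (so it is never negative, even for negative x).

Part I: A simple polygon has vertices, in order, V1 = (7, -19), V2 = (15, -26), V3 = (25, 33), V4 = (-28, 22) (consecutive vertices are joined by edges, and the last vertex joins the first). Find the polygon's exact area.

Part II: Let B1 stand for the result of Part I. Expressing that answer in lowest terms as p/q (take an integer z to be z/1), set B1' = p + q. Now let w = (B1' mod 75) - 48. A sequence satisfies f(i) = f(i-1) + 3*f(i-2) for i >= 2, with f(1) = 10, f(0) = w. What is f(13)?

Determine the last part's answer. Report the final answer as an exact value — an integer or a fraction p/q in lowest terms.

197530

Part I: cross terms: (7*-26 - 15*-19)=103, (15*33 - 25*-26)=1145, (25*22 - -28*33)=1474, (-28*-19 - 7*22)=378; twice the area = |3100| = 3100; area = 1550; answer 1550
Part II: B1 = 1550; threaded value p + q = 1551; w = 3; f(2) = 1*(10) + 3*(3) = 19; iterating: f(2)=19, f(3)=49, f(4)=106, f(5)=253, f(6)=571, f(7)=1330, f(8)=3043, f(9)=7033, f(10)=16162, f(11)=37261, f(12)=85747, f(13)=197530; answer 197530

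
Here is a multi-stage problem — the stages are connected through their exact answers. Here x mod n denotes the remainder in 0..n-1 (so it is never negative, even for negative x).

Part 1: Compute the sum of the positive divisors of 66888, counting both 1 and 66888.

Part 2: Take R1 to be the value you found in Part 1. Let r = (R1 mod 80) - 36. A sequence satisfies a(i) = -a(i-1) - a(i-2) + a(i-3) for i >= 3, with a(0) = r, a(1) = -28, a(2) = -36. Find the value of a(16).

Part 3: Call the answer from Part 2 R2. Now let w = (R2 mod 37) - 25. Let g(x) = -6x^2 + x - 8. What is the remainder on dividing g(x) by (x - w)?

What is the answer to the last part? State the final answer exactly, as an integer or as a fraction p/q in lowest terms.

-598

Part 1: 66888 = 2^3 * 3^2 * 929; sigma = (1 + 2 + 4 + 8) * (1 + 3 + 9) * (1 + 929) = 15 * 13 * 930 = 181350; answer 181350
Part 2: R1 = 181350; r = 34; a(3) = -1*(-36) - 1*(-28) + 1*(34) = 98; iterating: a(3)=98, a(4)=-90, a(5)=-44, a(6)=232, a(7)=-278, a(8)=2, a(9)=508, a(10)=-788, a(11)=282, a(12)=1014, a(13)=-2084, a(14)=1352, a(15)=1746, a(16)=-5182; answer -5182
Part 3: R2 = -5182; w = 10; remainder = value at the root: -6*(10)^2 + 1*(10)^1 - 8 = (-600) + (10) + (-8) = -598; answer -598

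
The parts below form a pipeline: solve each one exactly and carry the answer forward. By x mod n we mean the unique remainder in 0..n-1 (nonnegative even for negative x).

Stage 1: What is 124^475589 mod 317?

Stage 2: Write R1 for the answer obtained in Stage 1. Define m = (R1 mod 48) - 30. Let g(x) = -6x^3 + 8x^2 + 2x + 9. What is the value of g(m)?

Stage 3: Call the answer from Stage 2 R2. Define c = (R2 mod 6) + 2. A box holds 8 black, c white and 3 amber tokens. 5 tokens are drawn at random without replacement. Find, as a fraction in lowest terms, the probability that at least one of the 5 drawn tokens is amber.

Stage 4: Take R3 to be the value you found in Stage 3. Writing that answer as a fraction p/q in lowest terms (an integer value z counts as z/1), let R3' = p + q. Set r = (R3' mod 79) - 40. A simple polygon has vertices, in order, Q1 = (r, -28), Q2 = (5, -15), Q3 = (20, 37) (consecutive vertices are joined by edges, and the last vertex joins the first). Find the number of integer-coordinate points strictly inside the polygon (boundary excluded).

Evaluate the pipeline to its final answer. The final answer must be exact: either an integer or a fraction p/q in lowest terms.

474

Stage 1: squarings mod 317: 124^1=124, 124^2=160, 124^4=240, 124^8=223, 124^16=277, 124^32=15, 124^64=225, 124^128=222, 124^256=149, 124^512=11, 124^1024=121, 124^2048=59, 124^4096=311, 124^8192=36, 124^16384=28, 124^32768=150, 124^65536=310, 124^131072=49, 124^262144=182; 124^475589 = 124^1 * 124^4 * 124^64 * 124^128 * 124^256 * 124^16384 * 124^65536 * 124^131072 * 124^262144 = 73 (mod 317); answer 73
Stage 2: R1 = 73; m = -5; -6*(-5)^3 + 8*(-5)^2 + 2*(-5)^1 + 9 = (750) + (200) + (-10) + (9) = 949; answer 949
Stage 3: R2 = 949; c = 3; total draws C(14,5) = 2002; complement C(11,5) = 462; favorable 2002 - 462 = 1540; P = 10/13; answer 10/13
Stage 4: R3 = 10/13; threaded value p + q = 23; r = -17; cross terms: (-17*-15 - 5*-28)=395, (5*37 - 20*-15)=485, (20*-28 - -17*37)=69; twice the area = |949| = 949; area = 949/2; boundary points = 1 + 1 + 1 = 3; strictly interior points = area - boundary/2 + 1 = 474; answer 474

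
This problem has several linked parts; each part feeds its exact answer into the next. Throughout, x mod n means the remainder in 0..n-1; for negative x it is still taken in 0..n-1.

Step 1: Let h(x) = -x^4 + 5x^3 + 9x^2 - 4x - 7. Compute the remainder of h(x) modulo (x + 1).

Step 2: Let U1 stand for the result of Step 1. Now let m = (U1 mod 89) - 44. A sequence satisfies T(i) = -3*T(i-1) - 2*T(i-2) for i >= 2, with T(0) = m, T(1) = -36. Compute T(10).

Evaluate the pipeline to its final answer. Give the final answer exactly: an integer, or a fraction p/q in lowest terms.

81796

Step 1: remainder = value at the root: -1*(-1)^4 + 5*(-1)^3 + 9*(-1)^2 - 4*(-1)^1 - 7 = (-1) + (-5) + (9) + (4) + (-7) = 0; answer 0
Step 2: U1 = 0; m = -44; T(2) = -3*(-36) - 2*(-44) = 196; iterating: T(2)=196, T(3)=-516, T(4)=1156, T(5)=-2436, T(6)=4996, T(7)=-10116, T(8)=20356, T(9)=-40836, T(10)=81796; answer 81796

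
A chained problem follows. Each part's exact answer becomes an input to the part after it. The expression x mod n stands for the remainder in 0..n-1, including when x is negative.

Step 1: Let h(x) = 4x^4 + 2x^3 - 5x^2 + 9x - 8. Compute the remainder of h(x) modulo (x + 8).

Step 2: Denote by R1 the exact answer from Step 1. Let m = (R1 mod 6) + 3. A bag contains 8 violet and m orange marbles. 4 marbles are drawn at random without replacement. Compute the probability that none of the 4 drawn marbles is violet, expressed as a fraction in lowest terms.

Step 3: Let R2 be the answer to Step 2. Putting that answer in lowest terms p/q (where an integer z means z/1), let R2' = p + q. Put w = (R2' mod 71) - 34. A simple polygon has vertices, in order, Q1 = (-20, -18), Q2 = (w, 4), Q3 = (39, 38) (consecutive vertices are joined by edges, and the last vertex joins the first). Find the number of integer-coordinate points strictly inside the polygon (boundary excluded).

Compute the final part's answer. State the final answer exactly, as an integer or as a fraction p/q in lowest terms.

984

Step 1: remainder = value at the root: 4*(-8)^4 + 2*(-8)^3 - 5*(-8)^2 + 9*(-8)^1 - 8 = (16384) + (-1024) + (-320) + (-72) + (-8) = 14960; answer 14960
Step 2: R1 = 14960; m = 5; total draws C(13,4) = 715; favorable C(5,4) = 5; P = 1/143; answer 1/143
Step 3: R2 = 1/143; threaded value p + q = 144; w = -32; cross terms: (-20*4 - -32*-18)=-656, (-32*38 - 39*4)=-1372, (39*-18 - -20*38)=58; twice the area = |-1970| = 1970; area = 985; boundary points = 2 + 1 + 1 = 4; strictly interior points = area - boundary/2 + 1 = 984; answer 984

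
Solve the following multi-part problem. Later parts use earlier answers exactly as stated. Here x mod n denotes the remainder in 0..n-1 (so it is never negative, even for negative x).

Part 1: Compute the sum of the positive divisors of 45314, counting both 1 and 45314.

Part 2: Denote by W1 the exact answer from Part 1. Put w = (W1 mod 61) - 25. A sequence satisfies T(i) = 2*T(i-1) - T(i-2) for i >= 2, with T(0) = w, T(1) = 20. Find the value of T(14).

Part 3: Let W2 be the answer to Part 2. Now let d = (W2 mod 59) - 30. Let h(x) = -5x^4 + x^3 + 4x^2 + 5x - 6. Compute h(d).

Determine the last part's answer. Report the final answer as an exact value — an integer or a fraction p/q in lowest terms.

-643213

Part 1: 45314 = 2 * 139 * 163; sigma = (1 + 2) * (1 + 139) * (1 + 163) = 3 * 140 * 164 = 68880; answer 68880
Part 2: W1 = 68880; w = -14; T(2) = 2*(20) - 1*(-14) = 54; iterating: T(2)=54, T(3)=88, T(4)=122, T(5)=156, T(6)=190, T(7)=224, T(8)=258, T(9)=292, T(10)=326, T(11)=360, T(12)=394, T(13)=428, T(14)=462; answer 462
Part 3: W2 = 462; d = 19; -5*(19)^4 + 1*(19)^3 + 4*(19)^2 + 5*(19)^1 - 6 = (-651605) + (6859) + (1444) + (95) + (-6) = -643213; answer -643213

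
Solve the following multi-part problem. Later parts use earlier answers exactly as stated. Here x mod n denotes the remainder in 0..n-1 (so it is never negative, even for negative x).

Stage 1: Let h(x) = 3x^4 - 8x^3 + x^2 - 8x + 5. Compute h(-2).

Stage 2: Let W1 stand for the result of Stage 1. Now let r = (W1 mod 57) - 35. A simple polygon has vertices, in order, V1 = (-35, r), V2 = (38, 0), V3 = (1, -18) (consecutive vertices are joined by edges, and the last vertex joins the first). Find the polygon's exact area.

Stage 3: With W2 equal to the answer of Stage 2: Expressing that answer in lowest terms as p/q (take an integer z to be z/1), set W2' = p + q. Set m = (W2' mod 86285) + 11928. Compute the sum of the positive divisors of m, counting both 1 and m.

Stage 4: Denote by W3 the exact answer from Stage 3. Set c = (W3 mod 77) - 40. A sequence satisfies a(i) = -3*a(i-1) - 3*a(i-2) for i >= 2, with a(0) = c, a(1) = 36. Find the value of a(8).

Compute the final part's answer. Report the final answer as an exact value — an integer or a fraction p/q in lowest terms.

3645

Stage 1: 3*(-2)^4 - 8*(-2)^3 + 1*(-2)^2 - 8*(-2)^1 + 5 = (48) + (64) + (4) + (16) + (5) = 137; answer 137
Stage 2: W1 = 137; r = -12; cross terms: (-35*0 - 38*-12)=456, (38*-18 - 1*0)=-684, (1*-12 - -35*-18)=-642; twice the area = |-870| = 870; area = 435; answer 435
Stage 3: W2 = 435; threaded value p + q = 436; m = 12364; 12364 = 2^2 * 11 * 281; sigma = (1 + 2 + 4) * (1 + 11) * (1 + 281) = 7 * 12 * 282 = 23688; answer 23688
Stage 4: W3 = 23688; c = 9; a(2) = -3*(36) - 3*(9) = -135; iterating: a(2)=-135, a(3)=297, a(4)=-486, a(5)=567, a(6)=-243, a(7)=-972, a(8)=3645; answer 3645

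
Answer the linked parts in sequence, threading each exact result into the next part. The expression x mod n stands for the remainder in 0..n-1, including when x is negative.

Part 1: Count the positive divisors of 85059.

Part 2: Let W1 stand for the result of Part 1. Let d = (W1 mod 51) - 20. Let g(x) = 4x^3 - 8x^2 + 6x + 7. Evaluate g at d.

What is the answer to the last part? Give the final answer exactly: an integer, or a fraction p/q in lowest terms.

-2601

Part 1: 85059 = 3^2 * 13 * 727; number of divisors = (2+1) * (1+1) * (1+1) = 12; answer 12
Part 2: W1 = 12; d = -8; 4*(-8)^3 - 8*(-8)^2 + 6*(-8)^1 + 7 = (-2048) + (-512) + (-48) + (7) = -2601; answer -2601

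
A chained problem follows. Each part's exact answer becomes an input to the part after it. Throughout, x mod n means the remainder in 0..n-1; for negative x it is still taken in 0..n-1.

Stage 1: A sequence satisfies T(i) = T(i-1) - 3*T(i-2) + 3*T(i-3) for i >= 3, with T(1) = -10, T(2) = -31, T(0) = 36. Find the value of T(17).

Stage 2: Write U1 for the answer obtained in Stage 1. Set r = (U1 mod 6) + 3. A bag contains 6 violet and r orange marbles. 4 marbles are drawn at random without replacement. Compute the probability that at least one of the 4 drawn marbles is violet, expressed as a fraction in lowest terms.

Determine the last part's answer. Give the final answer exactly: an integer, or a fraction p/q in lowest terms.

Stage 1: T(3) = 1*(-31) - 3*(-10) + 3*(36) = 107; iterating: T(3)=107, T(4)=170, T(5)=-244, T(6)=-433, T(7)=809, T(8)=1376, T(9)=-2350, T(10)=-4051, T(11)=7127, T(12)=12230, T(13)=-21304, T(14)=-36613, T(15)=63989, T(16)=109916, T(17)=-191890; answer -191890
Stage 2: U1 = -191890; r = 5; total draws C(11,4) = 330; complement C(5,4) = 5; favorable 330 - 5 = 325; P = 65/66; answer 65/66

65/66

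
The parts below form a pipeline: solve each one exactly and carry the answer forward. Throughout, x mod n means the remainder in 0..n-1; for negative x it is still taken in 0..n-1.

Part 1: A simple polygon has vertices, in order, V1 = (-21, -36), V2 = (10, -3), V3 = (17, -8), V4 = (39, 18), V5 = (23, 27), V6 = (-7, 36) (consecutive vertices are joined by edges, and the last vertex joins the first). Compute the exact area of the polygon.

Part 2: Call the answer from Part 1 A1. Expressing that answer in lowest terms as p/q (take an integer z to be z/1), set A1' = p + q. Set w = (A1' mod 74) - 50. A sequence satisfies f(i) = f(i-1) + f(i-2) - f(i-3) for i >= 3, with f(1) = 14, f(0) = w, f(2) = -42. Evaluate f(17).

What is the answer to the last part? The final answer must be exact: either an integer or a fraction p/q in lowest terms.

Part 1: cross terms: (-21*-3 - 10*-36)=423, (10*-8 - 17*-3)=-29, (17*18 - 39*-8)=618, (39*27 - 23*18)=639, (23*36 - -7*27)=1017, (-7*-36 - -21*36)=1008; twice the area = |3676| = 3676; area = 1838; answer 1838
Part 2: A1 = 1838; threaded value p + q = 1839; w = 13; f(3) = 1*(-42) + 1*(14) - 1*(13) = -41; iterating: f(3)=-41, f(4)=-97, f(5)=-96, f(6)=-152, f(7)=-151, f(8)=-207, f(9)=-206, f(10)=-262, f(11)=-261, f(12)=-317, f(13)=-316, f(14)=-372, f(15)=-371, f(16)=-427, f(17)=-426; answer -426

-426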